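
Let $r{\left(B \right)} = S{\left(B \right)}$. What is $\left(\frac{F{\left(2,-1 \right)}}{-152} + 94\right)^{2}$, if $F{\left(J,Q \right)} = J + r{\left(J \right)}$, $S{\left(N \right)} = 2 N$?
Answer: $\frac{50993881}{5776} \approx 8828.6$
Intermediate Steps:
$r{\left(B \right)} = 2 B$
$F{\left(J,Q \right)} = 3 J$ ($F{\left(J,Q \right)} = J + 2 J = 3 J$)
$\left(\frac{F{\left(2,-1 \right)}}{-152} + 94\right)^{2} = \left(\frac{3 \cdot 2}{-152} + 94\right)^{2} = \left(6 \left(- \frac{1}{152}\right) + 94\right)^{2} = \left(- \frac{3}{76} + 94\right)^{2} = \left(\frac{7141}{76}\right)^{2} = \frac{50993881}{5776}$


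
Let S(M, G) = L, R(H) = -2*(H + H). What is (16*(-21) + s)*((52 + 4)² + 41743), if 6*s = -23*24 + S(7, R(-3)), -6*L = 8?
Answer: -172963666/9 ≈ -1.9218e+7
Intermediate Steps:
R(H) = -4*H
L = -4/3 (L = -⅙*8 = -4/3 ≈ -1.3333)
S(M, G) = -4/3
s = -830/9 (s = (-23*24 - 4/3)/6 = (-552 - 4/3)/6 = (⅙)*(-1660/3) = -830/9 ≈ -92.222)
(16*(-21) + s)*((52 + 4)² + 41743) = (16*(-21) - 830/9)*((52 + 4)² + 41743) = (-336 - 830/9)*(56² + 41743) = -3854*(3136 + 41743)/9 = -3854/9*44879 = -172963666/9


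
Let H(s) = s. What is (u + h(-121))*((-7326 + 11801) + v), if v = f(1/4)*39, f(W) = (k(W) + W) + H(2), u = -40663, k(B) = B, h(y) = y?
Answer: -186484840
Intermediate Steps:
f(W) = 2 + 2*W (f(W) = (W + W) + 2 = 2*W + 2 = 2 + 2*W)
v = 195/2 (v = (2 + 2/4)*39 = (2 + 2*(1/4))*39 = (2 + 1/2)*39 = (5/2)*39 = 195/2 ≈ 97.500)
(u + h(-121))*((-7326 + 11801) + v) = (-40663 - 121)*((-7326 + 11801) + 195/2) = -40784*(4475 + 195/2) = -40784*9145/2 = -186484840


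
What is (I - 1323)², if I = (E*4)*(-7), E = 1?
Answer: 1825201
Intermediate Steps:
I = -28 (I = (1*4)*(-7) = 4*(-7) = -28)
(I - 1323)² = (-28 - 1323)² = (-1351)² = 1825201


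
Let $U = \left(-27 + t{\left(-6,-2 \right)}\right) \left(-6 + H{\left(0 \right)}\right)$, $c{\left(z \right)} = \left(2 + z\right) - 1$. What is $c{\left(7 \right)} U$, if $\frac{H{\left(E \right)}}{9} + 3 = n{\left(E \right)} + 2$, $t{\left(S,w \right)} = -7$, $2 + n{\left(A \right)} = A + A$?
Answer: $8976$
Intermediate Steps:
$n{\left(A \right)} = -2 + 2 A$ ($n{\left(A \right)} = -2 + \left(A + A\right) = -2 + 2 A$)
$H{\left(E \right)} = -27 + 18 E$ ($H{\left(E \right)} = -27 + 9 \left(\left(-2 + 2 E\right) + 2\right) = -27 + 9 \cdot 2 E = -27 + 18 E$)
$c{\left(z \right)} = 1 + z$
$U = 1122$ ($U = \left(-27 - 7\right) \left(-6 + \left(-27 + 18 \cdot 0\right)\right) = - 34 \left(-6 + \left(-27 + 0\right)\right) = - 34 \left(-6 - 27\right) = \left(-34\right) \left(-33\right) = 1122$)
$c{\left(7 \right)} U = \left(1 + 7\right) 1122 = 8 \cdot 1122 = 8976$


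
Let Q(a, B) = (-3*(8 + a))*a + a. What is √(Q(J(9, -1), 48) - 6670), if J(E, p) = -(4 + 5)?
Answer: I*√6706 ≈ 81.89*I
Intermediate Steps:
J(E, p) = -9 (J(E, p) = -1*9 = -9)
Q(a, B) = a + a*(-24 - 3*a) (Q(a, B) = (-24 - 3*a)*a + a = a*(-24 - 3*a) + a = a + a*(-24 - 3*a))
√(Q(J(9, -1), 48) - 6670) = √(-1*(-9)*(23 + 3*(-9)) - 6670) = √(-1*(-9)*(23 - 27) - 6670) = √(-1*(-9)*(-4) - 6670) = √(-36 - 6670) = √(-6706) = I*√6706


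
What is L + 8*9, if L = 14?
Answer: 86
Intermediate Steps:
L + 8*9 = 14 + 8*9 = 14 + 72 = 86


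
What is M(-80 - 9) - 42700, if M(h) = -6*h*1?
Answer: -42166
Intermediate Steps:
M(h) = -6*h
M(-80 - 9) - 42700 = -6*(-80 - 9) - 42700 = -6*(-89) - 42700 = 534 - 42700 = -42166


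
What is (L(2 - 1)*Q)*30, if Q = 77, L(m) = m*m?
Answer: 2310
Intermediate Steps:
L(m) = m²
(L(2 - 1)*Q)*30 = ((2 - 1)²*77)*30 = (1²*77)*30 = (1*77)*30 = 77*30 = 2310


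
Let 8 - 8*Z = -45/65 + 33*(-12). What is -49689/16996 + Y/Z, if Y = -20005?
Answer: -35621931749/89415956 ≈ -398.38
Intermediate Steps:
Z = 5261/104 (Z = 1 - (-45/65 + 33*(-12))/8 = 1 - (-45*1/65 - 396)/8 = 1 - (-9/13 - 396)/8 = 1 - 1/8*(-5157/13) = 1 + 5157/104 = 5261/104 ≈ 50.587)
-49689/16996 + Y/Z = -49689/16996 - 20005/5261/104 = -49689*1/16996 - 20005*104/5261 = -49689/16996 - 2080520/5261 = -35621931749/89415956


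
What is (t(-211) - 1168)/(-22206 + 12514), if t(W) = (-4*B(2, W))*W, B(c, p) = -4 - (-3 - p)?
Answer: 45024/2423 ≈ 18.582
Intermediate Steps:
B(c, p) = -1 + p (B(c, p) = -4 + (3 + p) = -1 + p)
t(W) = W*(4 - 4*W) (t(W) = (-4*(-1 + W))*W = (4 - 4*W)*W = W*(4 - 4*W))
(t(-211) - 1168)/(-22206 + 12514) = (4*(-211)*(1 - 1*(-211)) - 1168)/(-22206 + 12514) = (4*(-211)*(1 + 211) - 1168)/(-9692) = (4*(-211)*212 - 1168)*(-1/9692) = (-178928 - 1168)*(-1/9692) = -180096*(-1/9692) = 45024/2423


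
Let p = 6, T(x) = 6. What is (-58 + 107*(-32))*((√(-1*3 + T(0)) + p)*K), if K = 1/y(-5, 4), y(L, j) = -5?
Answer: 20892/5 + 3482*√3/5 ≈ 5384.6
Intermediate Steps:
K = -⅕ (K = 1/(-5) = -⅕ ≈ -0.20000)
(-58 + 107*(-32))*((√(-1*3 + T(0)) + p)*K) = (-58 + 107*(-32))*((√(-1*3 + 6) + 6)*(-⅕)) = (-58 - 3424)*((√(-3 + 6) + 6)*(-⅕)) = -3482*(√3 + 6)*(-1)/5 = -3482*(6 + √3)*(-1)/5 = -3482*(-6/5 - √3/5) = 20892/5 + 3482*√3/5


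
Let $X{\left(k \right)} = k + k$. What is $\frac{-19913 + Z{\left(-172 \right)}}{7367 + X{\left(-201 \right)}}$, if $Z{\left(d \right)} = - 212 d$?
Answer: $\frac{16551}{6965} \approx 2.3763$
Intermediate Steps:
$X{\left(k \right)} = 2 k$
$\frac{-19913 + Z{\left(-172 \right)}}{7367 + X{\left(-201 \right)}} = \frac{-19913 - -36464}{7367 + 2 \left(-201\right)} = \frac{-19913 + 36464}{7367 - 402} = \frac{16551}{6965}$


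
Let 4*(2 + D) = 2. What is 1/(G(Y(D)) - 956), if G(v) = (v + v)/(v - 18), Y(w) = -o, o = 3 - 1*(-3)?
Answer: -2/1911 ≈ -0.0010466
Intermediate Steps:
D = -3/2 (D = -2 + (1/4)*2 = -2 + 1/2 = -3/2 ≈ -1.5000)
o = 6 (o = 3 + 3 = 6)
Y(w) = -6 (Y(w) = -1*6 = -6)
G(v) = 2*v/(-18 + v) (G(v) = (2*v)/(-18 + v) = 2*v/(-18 + v))
1/(G(Y(D)) - 956) = 1/(2*(-6)/(-18 - 6) - 956) = 1/(2*(-6)/(-24) - 956) = 1/(2*(-6)*(-1/24) - 956) = 1/(1/2 - 956) = 1/(-1911/2) = -2/1911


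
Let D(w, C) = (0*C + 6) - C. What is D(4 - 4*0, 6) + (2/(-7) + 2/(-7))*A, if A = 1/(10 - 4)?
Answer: -2/21 ≈ -0.095238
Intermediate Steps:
D(w, C) = 6 - C (D(w, C) = (0 + 6) - C = 6 - C)
A = ⅙ (A = 1/6 = ⅙ ≈ 0.16667)
D(4 - 4*0, 6) + (2/(-7) + 2/(-7))*A = (6 - 1*6) + (2/(-7) + 2/(-7))*(⅙) = (6 - 6) + (2*(-⅐) + 2*(-⅐))*(⅙) = 0 + (-2/7 - 2/7)*(⅙) = 0 - 4/7*⅙ = 0 - 2/21 = -2/21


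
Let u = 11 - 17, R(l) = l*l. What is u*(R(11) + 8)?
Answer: -774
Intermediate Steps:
R(l) = l²
u = -6
u*(R(11) + 8) = -6*(11² + 8) = -6*(121 + 8) = -6*129 = -774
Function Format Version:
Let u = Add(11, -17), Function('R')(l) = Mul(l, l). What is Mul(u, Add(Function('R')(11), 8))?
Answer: -774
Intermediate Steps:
Function('R')(l) = Pow(l, 2)
u = -6
Mul(u, Add(Function('R')(11), 8)) = Mul(-6, Add(Pow(11, 2), 8)) = Mul(-6, Add(121, 8)) = Mul(-6, 129) = -774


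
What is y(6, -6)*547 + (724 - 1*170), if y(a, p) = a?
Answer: 3836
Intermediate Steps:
y(6, -6)*547 + (724 - 1*170) = 6*547 + (724 - 1*170) = 3282 + (724 - 170) = 3282 + 554 = 3836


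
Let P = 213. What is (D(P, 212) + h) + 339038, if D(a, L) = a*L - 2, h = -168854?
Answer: 215338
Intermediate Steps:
D(a, L) = -2 + L*a (D(a, L) = L*a - 2 = -2 + L*a)
(D(P, 212) + h) + 339038 = ((-2 + 212*213) - 168854) + 339038 = ((-2 + 45156) - 168854) + 339038 = (45154 - 168854) + 339038 = -123700 + 339038 = 215338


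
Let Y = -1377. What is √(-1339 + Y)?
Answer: 2*I*√679 ≈ 52.115*I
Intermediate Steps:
√(-1339 + Y) = √(-1339 - 1377) = √(-2716) = 2*I*√679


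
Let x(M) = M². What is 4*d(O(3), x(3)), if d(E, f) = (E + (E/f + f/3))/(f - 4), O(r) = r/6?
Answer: 128/45 ≈ 2.8444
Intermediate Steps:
O(r) = r/6 (O(r) = r*(⅙) = r/6)
d(E, f) = (E + f/3 + E/f)/(-4 + f) (d(E, f) = (E + (E/f + f*(⅓)))/(-4 + f) = (E + (E/f + f/3))/(-4 + f) = (E + (f/3 + E/f))/(-4 + f) = (E + f/3 + E/f)/(-4 + f))
4*d(O(3), x(3)) = 4*(((⅙)*3 + (3²)²/3 + ((⅙)*3)*3²)/((3²)*(-4 + 3²))) = 4*((½ + (⅓)*9² + (½)*9)/(9*(-4 + 9))) = 4*((⅑)*(½ + (⅓)*81 + 9/2)/5) = 4*((⅑)*(⅕)*(½ + 27 + 9/2)) = 4*((⅑)*(⅕)*32) = 4*(32/45) = 128/45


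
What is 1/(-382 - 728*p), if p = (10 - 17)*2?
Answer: 1/9810 ≈ 0.00010194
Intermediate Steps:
p = -14 (p = -7*2 = -14)
1/(-382 - 728*p) = 1/(-382 - 728*(-14)) = 1/(-382 + 10192) = 1/9810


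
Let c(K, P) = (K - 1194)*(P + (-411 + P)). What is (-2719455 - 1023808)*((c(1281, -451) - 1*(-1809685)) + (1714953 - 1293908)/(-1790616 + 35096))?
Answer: -2228291833394213841/351104 ≈ -6.3465e+12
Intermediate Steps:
c(K, P) = (-1194 + K)*(-411 + 2*P)
(-2719455 - 1023808)*((c(1281, -451) - 1*(-1809685)) + (1714953 - 1293908)/(-1790616 + 35096)) = (-2719455 - 1023808)*(((490734 - 2388*(-451) - 411*1281 + 2*1281*(-451)) - 1*(-1809685)) + (1714953 - 1293908)/(-1790616 + 35096)) = -3743263*(((490734 + 1076988 - 526491 - 1155462) + 1809685) + 421045/(-1755520)) = -3743263*((-114231 + 1809685) + 421045*(-1/1755520)) = -3743263*(1695454 - 84209/351104) = -3743263*595280597007/351104 = -2228291833394213841/351104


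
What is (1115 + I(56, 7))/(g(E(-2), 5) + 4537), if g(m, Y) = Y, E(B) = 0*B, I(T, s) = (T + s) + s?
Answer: 395/1514 ≈ 0.26090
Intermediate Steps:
I(T, s) = T + 2*s
E(B) = 0
(1115 + I(56, 7))/(g(E(-2), 5) + 4537) = (1115 + (56 + 2*7))/(5 + 4537) = (1115 + (56 + 14))/4542 = (1115 + 70)*(1/4542) = 1185*(1/4542) = 395/1514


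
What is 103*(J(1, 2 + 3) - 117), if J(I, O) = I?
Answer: -11948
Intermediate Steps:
103*(J(1, 2 + 3) - 117) = 103*(1 - 117) = 103*(-116) = -11948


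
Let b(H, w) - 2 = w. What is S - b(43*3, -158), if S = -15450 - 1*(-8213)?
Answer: -7081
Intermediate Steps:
b(H, w) = 2 + w
S = -7237 (S = -15450 + 8213 = -7237)
S - b(43*3, -158) = -7237 - (2 - 158) = -7237 - 1*(-156) = -7237 + 156 = -7081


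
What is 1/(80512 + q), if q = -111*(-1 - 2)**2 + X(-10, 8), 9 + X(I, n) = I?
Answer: 1/79494 ≈ 1.2580e-5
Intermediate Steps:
X(I, n) = -9 + I
q = -1018 (q = -111*(-1 - 2)**2 + (-9 - 10) = -111*(-3)**2 - 19 = -111*9 - 19 = -999 - 19 = -1018)
1/(80512 + q) = 1/(80512 - 1018) = 1/79494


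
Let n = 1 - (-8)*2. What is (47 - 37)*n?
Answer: 170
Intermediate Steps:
n = 17 (n = 1 - 4*(-4) = 1 + 16 = 17)
(47 - 37)*n = (47 - 37)*17 = 10*17 = 170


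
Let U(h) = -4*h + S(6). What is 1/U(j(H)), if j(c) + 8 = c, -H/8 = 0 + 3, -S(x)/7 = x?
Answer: 1/86 ≈ 0.011628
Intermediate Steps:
S(x) = -7*x
H = -24 (H = -8*(0 + 3) = -8*3 = -24)
j(c) = -8 + c
U(h) = -42 - 4*h (U(h) = -4*h - 7*6 = -4*h - 42 = -42 - 4*h)
1/U(j(H)) = 1/(-42 - 4*(-8 - 24)) = 1/(-42 - 4*(-32)) = 1/(-42 + 128) = 1/86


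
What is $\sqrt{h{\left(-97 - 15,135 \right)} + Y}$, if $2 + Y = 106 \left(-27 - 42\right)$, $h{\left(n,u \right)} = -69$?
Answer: $i \sqrt{7385} \approx 85.936 i$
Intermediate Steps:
$Y = -7316$ ($Y = -2 + 106 \left(-27 - 42\right) = -2 + 106 \left(-69\right) = -2 - 7314 = -7316$)
$\sqrt{h{\left(-97 - 15,135 \right)} + Y} = \sqrt{-69 - 7316} = \sqrt{-7385} = i \sqrt{7385}$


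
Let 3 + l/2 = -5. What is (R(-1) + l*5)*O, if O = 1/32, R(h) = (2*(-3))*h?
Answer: -37/16 ≈ -2.3125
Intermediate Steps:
l = -16 (l = -6 + 2*(-5) = -6 - 10 = -16)
R(h) = -6*h
O = 1/32 ≈ 0.031250
(R(-1) + l*5)*O = (-6*(-1) - 16*5)*(1/32) = (6 - 80)*(1/32) = -74*1/32 = -37/16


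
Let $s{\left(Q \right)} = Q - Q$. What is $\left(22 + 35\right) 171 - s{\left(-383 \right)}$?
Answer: $9747$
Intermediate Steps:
$s{\left(Q \right)} = 0$
$\left(22 + 35\right) 171 - s{\left(-383 \right)} = \left(22 + 35\right) 171 - 0 = 57 \cdot 171 + 0 = 9747 + 0 = 9747$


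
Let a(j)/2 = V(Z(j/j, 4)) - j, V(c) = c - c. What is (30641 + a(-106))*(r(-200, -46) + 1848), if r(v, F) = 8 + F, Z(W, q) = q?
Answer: 55843930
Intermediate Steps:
V(c) = 0
a(j) = -2*j (a(j) = 2*(0 - j) = 2*(-j) = -2*j)
(30641 + a(-106))*(r(-200, -46) + 1848) = (30641 - 2*(-106))*((8 - 46) + 1848) = (30641 + 212)*(-38 + 1848) = 30853*1810 = 55843930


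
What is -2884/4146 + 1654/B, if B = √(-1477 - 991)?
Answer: -1442/2073 - 827*I*√617/617 ≈ -0.69561 - 33.294*I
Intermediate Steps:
B = 2*I*√617 (B = √(-2468) = 2*I*√617 ≈ 49.679*I)
-2884/4146 + 1654/B = -2884/4146 + 1654/((2*I*√617)) = -2884*1/4146 + 1654*(-I*√617/1234) = -1442/2073 - 827*I*√617/617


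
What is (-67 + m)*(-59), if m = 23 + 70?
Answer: -1534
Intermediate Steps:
m = 93
(-67 + m)*(-59) = (-67 + 93)*(-59) = 26*(-59) = -1534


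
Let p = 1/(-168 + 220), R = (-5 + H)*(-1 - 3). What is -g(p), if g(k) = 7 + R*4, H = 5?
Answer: -7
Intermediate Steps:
R = 0 (R = (-5 + 5)*(-1 - 3) = 0*(-4) = 0)
p = 1/52 ≈ 0.019231
g(k) = 7 (g(k) = 7 + 0*4 = 7 + 0 = 7)
-g(p) = -1*7 = -7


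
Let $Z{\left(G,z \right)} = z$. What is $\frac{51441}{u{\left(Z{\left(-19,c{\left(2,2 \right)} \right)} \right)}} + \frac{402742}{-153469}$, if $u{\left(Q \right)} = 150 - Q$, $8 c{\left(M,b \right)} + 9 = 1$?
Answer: $\frac{7833784787}{23173819} \approx 338.04$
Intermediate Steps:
$c{\left(M,b \right)} = -1$ ($c{\left(M,b \right)} = - \frac{9}{8} + \frac{1}{8} \cdot 1 = - \frac{9}{8} + \frac{1}{8} = -1$)
$\frac{51441}{u{\left(Z{\left(-19,c{\left(2,2 \right)} \right)} \right)}} + \frac{402742}{-153469} = \frac{51441}{150 - -1} + \frac{402742}{-153469} = \frac{51441}{150 + 1} + 402742 \left(- \frac{1}{153469}\right) = \frac{51441}{151} - \frac{402742}{153469} = \frac{7833784787}{23173819}$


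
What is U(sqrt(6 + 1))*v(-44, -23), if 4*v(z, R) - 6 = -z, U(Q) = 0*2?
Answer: 0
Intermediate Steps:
U(Q) = 0
v(z, R) = 3/2 - z/4 (v(z, R) = 3/2 + (-z)/4 = 3/2 - z/4)
U(sqrt(6 + 1))*v(-44, -23) = 0*(3/2 - 1/4*(-44)) = 0*(3/2 + 11) = 0*(25/2) = 0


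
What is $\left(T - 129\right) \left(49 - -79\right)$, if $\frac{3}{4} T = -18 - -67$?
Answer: $- \frac{24448}{3} \approx -8149.3$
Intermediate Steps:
$T = \frac{196}{3}$ ($T = \frac{4 \left(-18 - -67\right)}{3} = \frac{4 \left(-18 + 67\right)}{3} = \frac{4}{3} \cdot 49 = \frac{196}{3} \approx 65.333$)
$\left(T - 129\right) \left(49 - -79\right) = \left(\frac{196}{3} - 129\right) \left(49 - -79\right) = - \frac{191 \left(49 + 79\right)}{3} = \left(- \frac{191}{3}\right) 128 = - \frac{24448}{3}$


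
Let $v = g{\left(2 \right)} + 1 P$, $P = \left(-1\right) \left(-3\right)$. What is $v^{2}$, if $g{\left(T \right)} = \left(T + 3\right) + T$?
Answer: $100$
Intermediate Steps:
$P = 3$
$g{\left(T \right)} = 3 + 2 T$ ($g{\left(T \right)} = \left(3 + T\right) + T = 3 + 2 T$)
$v = 10$ ($v = \left(3 + 2 \cdot 2\right) + 1 \cdot 3 = \left(3 + 4\right) + 3 = 7 + 3 = 10$)
$v^{2} = 10^{2} = 100$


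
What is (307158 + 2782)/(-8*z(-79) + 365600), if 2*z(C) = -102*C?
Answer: 77485/83342 ≈ 0.92972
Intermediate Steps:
z(C) = -51*C (z(C) = (-102*C)/2 = -51*C)
(307158 + 2782)/(-8*z(-79) + 365600) = (307158 + 2782)/(-(-408)*(-79) + 365600) = 309940/(-8*4029 + 365600) = 309940/(-32232 + 365600) = 309940/333368 = 309940*(1/333368) = 77485/83342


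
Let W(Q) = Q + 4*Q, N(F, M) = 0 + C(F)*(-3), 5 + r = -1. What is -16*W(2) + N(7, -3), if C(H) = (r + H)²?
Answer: -163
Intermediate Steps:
r = -6 (r = -5 - 1 = -6)
C(H) = (-6 + H)²
N(F, M) = -3*(-6 + F)² (N(F, M) = 0 + (-6 + F)²*(-3) = 0 - 3*(-6 + F)² = -3*(-6 + F)²)
W(Q) = 5*Q
-16*W(2) + N(7, -3) = -80*2 - 3*(-6 + 7)² = -16*10 - 3*1² = -160 - 3*1 = -160 - 3 = -163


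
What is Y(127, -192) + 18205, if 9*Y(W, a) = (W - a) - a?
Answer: 164356/9 ≈ 18262.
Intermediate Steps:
Y(W, a) = -2*a/9 + W/9 (Y(W, a) = ((W - a) - a)/9 = (W - 2*a)/9 = -2*a/9 + W/9)
Y(127, -192) + 18205 = (-2/9*(-192) + (⅑)*127) + 18205 = (128/3 + 127/9) + 18205 = 511/9 + 18205 = 164356/9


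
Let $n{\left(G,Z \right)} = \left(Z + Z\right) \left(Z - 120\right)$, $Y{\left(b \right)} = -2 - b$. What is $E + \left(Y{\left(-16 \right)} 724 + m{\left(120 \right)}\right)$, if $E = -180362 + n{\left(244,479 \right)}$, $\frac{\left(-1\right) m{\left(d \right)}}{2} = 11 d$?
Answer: $171056$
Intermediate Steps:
$m{\left(d \right)} = - 22 d$ ($m{\left(d \right)} = - 2 \cdot 11 d = - 22 d$)
$n{\left(G,Z \right)} = 2 Z \left(-120 + Z\right)$
$E = 163560$ ($E = -180362 + 2 \cdot 479 \left(-120 + 479\right) = -180362 + 2 \cdot 479 \cdot 359 = -180362 + 343922 = 163560$)
$E + \left(Y{\left(-16 \right)} 724 + m{\left(120 \right)}\right) = 163560 - \left(2640 - \left(-2 - -16\right) 724\right) = 163560 - \left(2640 - \left(-2 + 16\right) 724\right) = 163560 + \left(14 \cdot 724 - 2640\right) = 163560 + \left(10136 - 2640\right) = 163560 + 7496 = 171056$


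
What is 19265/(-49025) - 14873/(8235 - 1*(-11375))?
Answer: -22579/19610 ≈ -1.1514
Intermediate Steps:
19265/(-49025) - 14873/(8235 - 1*(-11375)) = 19265*(-1/49025) - 14873/(8235 + 11375) = -3853/9805 - 14873/19610 = -22579/19610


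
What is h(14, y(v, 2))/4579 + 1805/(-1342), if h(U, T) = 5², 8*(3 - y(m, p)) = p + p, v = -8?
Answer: -8231545/6145018 ≈ -1.3395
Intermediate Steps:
y(m, p) = 3 - p/4 (y(m, p) = 3 - (p + p)/8 = 3 - p/4)
h(U, T) = 25
h(14, y(v, 2))/4579 + 1805/(-1342) = 25/4579 + 1805/(-1342) = 25*(1/4579) + 1805*(-1/1342) = 25/4579 - 1805/1342 = -8231545/6145018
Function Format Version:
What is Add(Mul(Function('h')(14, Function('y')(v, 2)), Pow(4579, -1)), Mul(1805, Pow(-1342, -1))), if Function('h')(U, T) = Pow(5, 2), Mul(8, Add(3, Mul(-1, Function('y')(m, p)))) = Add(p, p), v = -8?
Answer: Rational(-8231545, 6145018) ≈ -1.3395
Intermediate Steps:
Function('y')(m, p) = Add(3, Mul(Rational(-1, 4), p)) (Function('y')(m, p) = Add(3, Mul(Rational(-1, 8), Add(p, p))) = Add(3, Mul(Rational(-1, 8), Mul(2, p))) = Add(3, Mul(Rational(-1, 4), p)))
Function('h')(U, T) = 25
Add(Mul(Function('h')(14, Function('y')(v, 2)), Pow(4579, -1)), Mul(1805, Pow(-1342, -1))) = Add(Mul(25, Pow(4579, -1)), Mul(1805, Pow(-1342, -1))) = Add(Mul(25, Rational(1, 4579)), Mul(1805, Rational(-1, 1342))) = Add(Rational(25, 4579), Rational(-1805, 1342)) = Rational(-8231545, 6145018)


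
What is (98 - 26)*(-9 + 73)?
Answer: 4608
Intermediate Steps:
(98 - 26)*(-9 + 73) = 72*64 = 4608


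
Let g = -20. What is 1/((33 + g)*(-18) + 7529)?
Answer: 1/7295 ≈ 0.00013708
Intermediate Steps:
1/((33 + g)*(-18) + 7529) = 1/((33 - 20)*(-18) + 7529) = 1/(13*(-18) + 7529) = 1/(-234 + 7529) = 1/7295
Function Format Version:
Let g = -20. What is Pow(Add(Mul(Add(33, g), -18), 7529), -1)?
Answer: Rational(1, 7295) ≈ 0.00013708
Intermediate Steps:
Pow(Add(Mul(Add(33, g), -18), 7529), -1) = Pow(Add(Mul(Add(33, -20), -18), 7529), -1) = Pow(Add(Mul(13, -18), 7529), -1) = Pow(Add(-234, 7529), -1) = Pow(7295, -1) = Rational(1, 7295)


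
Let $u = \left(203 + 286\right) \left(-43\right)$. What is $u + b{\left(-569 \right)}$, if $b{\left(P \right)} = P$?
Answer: $-21596$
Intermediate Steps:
$u = -21027$ ($u = 489 \left(-43\right) = -21027$)
$u + b{\left(-569 \right)} = -21027 - 569 = -21596$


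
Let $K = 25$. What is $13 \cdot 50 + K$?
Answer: $675$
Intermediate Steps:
$13 \cdot 50 + K = 13 \cdot 50 + 25 = 650 + 25 = 675$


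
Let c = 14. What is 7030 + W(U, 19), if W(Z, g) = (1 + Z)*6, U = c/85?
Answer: 598144/85 ≈ 7037.0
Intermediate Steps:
U = 14/85 ≈ 0.16471
W(Z, g) = 6 + 6*Z
7030 + W(U, 19) = 7030 + (6 + 6*(14/85)) = 7030 + (6 + 84/85) = 7030 + 594/85 = 598144/85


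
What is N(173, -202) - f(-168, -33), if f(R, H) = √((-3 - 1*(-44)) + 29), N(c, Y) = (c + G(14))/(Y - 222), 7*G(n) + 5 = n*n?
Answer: -701/1484 - √70 ≈ -8.8390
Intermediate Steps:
G(n) = -5/7 + n²/7 (G(n) = -5/7 + (n*n)/7 = -5/7 + n²/7)
N(c, Y) = (191/7 + c)/(-222 + Y) (N(c, Y) = (c + (-5/7 + (⅐)*14²))/(Y - 222) = (c + (-5/7 + (⅐)*196))/(-222 + Y) = (c + (-5/7 + 28))/(-222 + Y) = (c + 191/7)/(-222 + Y) = (191/7 + c)/(-222 + Y))
f(R, H) = √70 (f(R, H) = √((-3 + 44) + 29) = √(41 + 29) = √70)
N(173, -202) - f(-168, -33) = (191/7 + 173)/(-222 - 202) - √70 = (1402/7)/(-424) - √70 = -1/424*1402/7 - √70 = -701/1484 - √70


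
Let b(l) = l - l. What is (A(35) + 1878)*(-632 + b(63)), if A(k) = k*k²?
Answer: -28283896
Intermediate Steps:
b(l) = 0
A(k) = k³
(A(35) + 1878)*(-632 + b(63)) = (35³ + 1878)*(-632 + 0) = (42875 + 1878)*(-632) = 44753*(-632) = -28283896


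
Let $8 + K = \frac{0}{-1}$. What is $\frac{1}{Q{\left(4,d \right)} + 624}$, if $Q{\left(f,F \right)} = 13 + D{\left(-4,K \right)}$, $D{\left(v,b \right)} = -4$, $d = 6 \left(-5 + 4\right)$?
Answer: $\frac{1}{633} \approx 0.0015798$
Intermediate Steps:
$K = -8$ ($K = -8 + \frac{0}{-1} = -8 + 0 \left(-1\right) = -8 + 0 = -8$)
$d = -6$ ($d = 6 \left(-1\right) = -6$)
$Q{\left(f,F \right)} = 9$ ($Q{\left(f,F \right)} = 13 - 4 = 9$)
$\frac{1}{Q{\left(4,d \right)} + 624} = \frac{1}{9 + 624} = \frac{1}{633}$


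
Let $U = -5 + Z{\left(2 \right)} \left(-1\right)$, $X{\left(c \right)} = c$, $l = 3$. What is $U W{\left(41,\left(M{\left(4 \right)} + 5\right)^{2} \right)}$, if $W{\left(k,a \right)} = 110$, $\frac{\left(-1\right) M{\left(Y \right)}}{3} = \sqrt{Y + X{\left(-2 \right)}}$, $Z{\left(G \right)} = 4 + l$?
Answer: $-1320$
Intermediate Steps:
$Z{\left(G \right)} = 7$ ($Z{\left(G \right)} = 4 + 3 = 7$)
$U = -12$ ($U = -5 + 7 \left(-1\right) = -5 - 7 = -12$)
$M{\left(Y \right)} = - 3 \sqrt{-2 + Y}$ ($M{\left(Y \right)} = - 3 \sqrt{Y - 2} = - 3 \sqrt{-2 + Y}$)
$U W{\left(41,\left(M{\left(4 \right)} + 5\right)^{2} \right)} = \left(-12\right) 110 = -1320$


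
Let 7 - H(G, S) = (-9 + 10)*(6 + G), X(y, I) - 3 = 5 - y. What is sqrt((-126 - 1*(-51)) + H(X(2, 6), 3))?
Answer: 4*I*sqrt(5) ≈ 8.9443*I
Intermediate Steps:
X(y, I) = 8 - y (X(y, I) = 3 + (5 - y) = 8 - y)
H(G, S) = 1 - G (H(G, S) = 7 - (-9 + 10)*(6 + G) = 7 - (6 + G) = 7 + (-6 - G) = 1 - G)
sqrt((-126 - 1*(-51)) + H(X(2, 6), 3)) = sqrt((-126 - 1*(-51)) + (1 - (8 - 1*2))) = sqrt((-126 + 51) + (1 - (8 - 2))) = sqrt(-75 + (1 - 1*6)) = sqrt(-75 + (1 - 6)) = sqrt(-75 - 5) = sqrt(-80) = 4*I*sqrt(5)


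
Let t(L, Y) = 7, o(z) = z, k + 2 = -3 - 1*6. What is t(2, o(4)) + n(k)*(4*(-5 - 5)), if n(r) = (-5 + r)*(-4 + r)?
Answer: -9593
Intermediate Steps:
k = -11 (k = -2 + (-3 - 1*6) = -2 + (-3 - 6) = -2 - 9 = -11)
t(2, o(4)) + n(k)*(4*(-5 - 5)) = 7 + (20 + (-11)² - 9*(-11))*(4*(-5 - 5)) = 7 + (20 + 121 + 99)*(4*(-10)) = 7 + 240*(-40) = 7 - 9600 = -9593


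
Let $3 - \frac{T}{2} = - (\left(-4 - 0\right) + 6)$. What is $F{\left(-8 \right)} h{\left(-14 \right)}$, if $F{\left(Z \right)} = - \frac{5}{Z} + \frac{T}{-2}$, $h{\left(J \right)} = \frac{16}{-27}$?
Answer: $\frac{70}{27} \approx 2.5926$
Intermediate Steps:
$h{\left(J \right)} = - \frac{16}{27}$ ($h{\left(J \right)} = 16 \left(- \frac{1}{27}\right) = - \frac{16}{27}$)
$T = 10$ ($T = 6 - 2 \left(- (\left(-4 - 0\right) + 6)\right) = 6 - 2 \left(- (\left(-4 + 0\right) + 6)\right) = 6 - 2 \left(- (-4 + 6)\right) = 6 - 2 \left(\left(-1\right) 2\right) = 6 - -4 = 6 + 4 = 10$)
$F{\left(Z \right)} = -5 - \frac{5}{Z}$ ($F{\left(Z \right)} = - \frac{5}{Z} + \frac{10}{-2} = - \frac{5}{Z} + 10 \left(- \frac{1}{2}\right) = - \frac{5}{Z} - 5 = -5 - \frac{5}{Z}$)
$F{\left(-8 \right)} h{\left(-14 \right)} = \left(-5 - \frac{5}{-8}\right) \left(- \frac{16}{27}\right) = \left(-5 - - \frac{5}{8}\right) \left(- \frac{16}{27}\right) = \left(-5 + \frac{5}{8}\right) \left(- \frac{16}{27}\right) = \left(- \frac{35}{8}\right) \left(- \frac{16}{27}\right) = \frac{70}{27}$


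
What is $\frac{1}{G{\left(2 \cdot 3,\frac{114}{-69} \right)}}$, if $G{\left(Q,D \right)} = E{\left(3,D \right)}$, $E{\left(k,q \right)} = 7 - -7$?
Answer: $\frac{1}{14} \approx 0.071429$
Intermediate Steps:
$E{\left(k,q \right)} = 14$ ($E{\left(k,q \right)} = 7 + 7 = 14$)
$G{\left(Q,D \right)} = 14$
$\frac{1}{G{\left(2 \cdot 3,\frac{114}{-69} \right)}} = \frac{1}{14}$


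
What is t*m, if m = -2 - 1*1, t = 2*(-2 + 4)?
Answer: -12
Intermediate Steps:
t = 4 (t = 2*2 = 4)
m = -3 (m = -2 - 1 = -3)
t*m = 4*(-3) = -12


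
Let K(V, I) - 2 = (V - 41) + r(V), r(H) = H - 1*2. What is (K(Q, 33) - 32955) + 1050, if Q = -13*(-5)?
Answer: -31816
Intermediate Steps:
r(H) = -2 + H (r(H) = H - 2 = -2 + H)
Q = 65
K(V, I) = -41 + 2*V (K(V, I) = 2 + ((V - 41) + (-2 + V)) = 2 + ((-41 + V) + (-2 + V)) = 2 + (-43 + 2*V) = -41 + 2*V)
(K(Q, 33) - 32955) + 1050 = ((-41 + 2*65) - 32955) + 1050 = ((-41 + 130) - 32955) + 1050 = (89 - 32955) + 1050 = -32866 + 1050 = -31816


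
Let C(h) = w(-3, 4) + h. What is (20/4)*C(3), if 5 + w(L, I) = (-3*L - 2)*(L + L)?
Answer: -220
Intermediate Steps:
w(L, I) = -5 + 2*L*(-2 - 3*L) (w(L, I) = -5 + (-3*L - 2)*(L + L) = -5 + (-2 - 3*L)*(2*L) = -5 + 2*L*(-2 - 3*L))
C(h) = -47 + h (C(h) = (-5 - 6*(-3)² - 4*(-3)) + h = (-5 - 6*9 + 12) + h = (-5 - 54 + 12) + h = -47 + h)
(20/4)*C(3) = (20/4)*(-47 + 3) = (20*(¼))*(-44) = 5*(-44) = -220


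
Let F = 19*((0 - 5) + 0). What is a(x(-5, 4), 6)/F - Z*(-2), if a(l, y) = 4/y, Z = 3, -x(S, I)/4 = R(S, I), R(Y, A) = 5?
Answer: 1708/285 ≈ 5.9930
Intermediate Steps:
x(S, I) = -20 (x(S, I) = -4*5 = -20)
F = -95 (F = 19*(-5 + 0) = 19*(-5) = -95)
a(x(-5, 4), 6)/F - Z*(-2) = (4/6)/(-95) - 1*3*(-2) = -4/(95*6) - 3*(-2) = -1/95*⅔ + 6 = -2/285 + 6 = 1708/285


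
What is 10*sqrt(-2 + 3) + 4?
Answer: 14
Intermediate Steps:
10*sqrt(-2 + 3) + 4 = 10*sqrt(1) + 4 = 10*1 + 4 = 10 + 4 = 14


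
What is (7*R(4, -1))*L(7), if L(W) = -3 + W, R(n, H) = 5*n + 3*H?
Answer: 476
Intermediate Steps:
R(n, H) = 3*H + 5*n
(7*R(4, -1))*L(7) = (7*(3*(-1) + 5*4))*(-3 + 7) = (7*(-3 + 20))*4 = (7*17)*4 = 119*4 = 476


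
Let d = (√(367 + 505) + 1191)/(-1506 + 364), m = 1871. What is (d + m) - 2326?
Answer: -520801/1142 - √218/571 ≈ -456.07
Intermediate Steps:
d = -1191/1142 - √218/571 (d = (√872 + 1191)/(-1142) = (2*√218 + 1191)*(-1/1142) = (1191 + 2*√218)*(-1/1142) = -1191/1142 - √218/571 ≈ -1.0688)
(d + m) - 2326 = ((-1191/1142 - √218/571) + 1871) - 2326 = (2135491/1142 - √218/571) - 2326 = -520801/1142 - √218/571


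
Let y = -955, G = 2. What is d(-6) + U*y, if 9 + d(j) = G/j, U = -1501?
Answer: 4300337/3 ≈ 1.4334e+6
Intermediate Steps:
d(j) = -9 + 2/j
d(-6) + U*y = (-9 + 2/(-6)) - 1501*(-955) = (-9 + 2*(-1/6)) + 1433455 = (-9 - 1/3) + 1433455 = -28/3 + 1433455 = 4300337/3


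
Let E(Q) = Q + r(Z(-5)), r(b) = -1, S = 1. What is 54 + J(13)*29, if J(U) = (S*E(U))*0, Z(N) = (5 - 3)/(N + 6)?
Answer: 54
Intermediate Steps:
Z(N) = 2/(6 + N)
E(Q) = -1 + Q (E(Q) = Q - 1 = -1 + Q)
J(U) = 0 (J(U) = (1*(-1 + U))*0 = (-1 + U)*0 = 0)
54 + J(13)*29 = 54 + 0*29 = 54 + 0 = 54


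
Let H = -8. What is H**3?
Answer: -512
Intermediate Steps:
H**3 = (-8)**3 = -512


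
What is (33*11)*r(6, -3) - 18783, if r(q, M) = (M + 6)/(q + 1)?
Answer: -130392/7 ≈ -18627.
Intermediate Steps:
r(q, M) = (6 + M)/(1 + q)
(33*11)*r(6, -3) - 18783 = (33*11)*((6 - 3)/(1 + 6)) - 18783 = 363*(3/7) - 18783 = 1089/7 - 18783 = -130392/7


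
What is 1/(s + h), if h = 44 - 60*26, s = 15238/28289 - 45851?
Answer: -28289/1339949825 ≈ -2.1112e-5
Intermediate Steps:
s = -1297063701/28289 (s = 15238*(1/28289) - 45851 = 15238/28289 - 45851 = -1297063701/28289 ≈ -45850.)
h = -1516 (h = 44 - 1560 = -1516)
1/(s + h) = 1/(-1297063701/28289 - 1516) = 1/(-1339949825/28289) = -28289/1339949825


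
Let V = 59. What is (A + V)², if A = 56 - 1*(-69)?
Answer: 33856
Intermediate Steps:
A = 125 (A = 56 + 69 = 125)
(A + V)² = (125 + 59)² = 184² = 33856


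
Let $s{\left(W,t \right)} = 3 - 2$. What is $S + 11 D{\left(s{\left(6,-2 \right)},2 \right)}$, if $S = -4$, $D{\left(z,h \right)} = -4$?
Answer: $-48$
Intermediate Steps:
$s{\left(W,t \right)} = 1$
$S + 11 D{\left(s{\left(6,-2 \right)},2 \right)} = -4 + 11 \left(-4\right) = -4 - 44 = -48$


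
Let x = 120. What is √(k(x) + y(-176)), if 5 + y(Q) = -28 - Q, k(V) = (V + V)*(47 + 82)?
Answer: √31103 ≈ 176.36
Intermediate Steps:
k(V) = 258*V (k(V) = (2*V)*129 = 258*V)
y(Q) = -33 - Q (y(Q) = -5 + (-28 - Q) = -33 - Q)
√(k(x) + y(-176)) = √(258*120 + (-33 - 1*(-176))) = √(30960 + (-33 + 176)) = √(30960 + 143) = √31103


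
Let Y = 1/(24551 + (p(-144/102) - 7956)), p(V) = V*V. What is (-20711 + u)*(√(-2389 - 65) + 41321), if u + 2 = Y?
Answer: -4105263924240794/4796531 - 99350546314*I*√2454/4796531 ≈ -8.5588e+8 - 1.0261e+6*I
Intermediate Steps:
p(V) = V²
Y = 289/4796531 (Y = 1/(24551 + ((-144/102)² - 7956)) = 1/(24551 + ((-144*1/102)² - 7956)) = 1/(24551 + ((-24/17)² - 7956)) = 1/(24551 + (576/289 - 7956)) = 1/(24551 - 2298708/289) = 1/(4796531/289) = 289/4796531 ≈ 6.0252e-5)
u = -9592773/4796531 (u = -2 + 289/4796531 = -9592773/4796531 ≈ -1.9999)
(-20711 + u)*(√(-2389 - 65) + 41321) = (-20711 - 9592773/4796531)*(√(-2389 - 65) + 41321) = -99350546314*(√(-2454) + 41321)/4796531 = -99350546314*(I*√2454 + 41321)/4796531 = -99350546314*(41321 + I*√2454)/4796531 = -4105263924240794/4796531 - 99350546314*I*√2454/4796531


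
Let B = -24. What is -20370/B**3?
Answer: 3395/2304 ≈ 1.4735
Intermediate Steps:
-20370/B**3 = -20370/((-24)**3) = -20370/(-13824) = -20370*(-1/13824) = 3395/2304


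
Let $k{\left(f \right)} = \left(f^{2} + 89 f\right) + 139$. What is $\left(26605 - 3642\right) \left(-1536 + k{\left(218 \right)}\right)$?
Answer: $1504742427$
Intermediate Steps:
$k{\left(f \right)} = 139 + f^{2} + 89 f$
$\left(26605 - 3642\right) \left(-1536 + k{\left(218 \right)}\right) = \left(26605 - 3642\right) \left(-1536 + \left(139 + 218^{2} + 89 \cdot 218\right)\right) = 22963 \left(-1536 + \left(139 + 47524 + 19402\right)\right) = 22963 \left(-1536 + 67065\right) = 22963 \cdot 65529 = 1504742427$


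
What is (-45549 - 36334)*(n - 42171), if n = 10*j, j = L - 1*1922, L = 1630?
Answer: 3692186353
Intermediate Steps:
j = -292 (j = 1630 - 1*1922 = 1630 - 1922 = -292)
n = -2920 (n = 10*(-292) = -2920)
(-45549 - 36334)*(n - 42171) = (-45549 - 36334)*(-2920 - 42171) = -81883*(-45091) = 3692186353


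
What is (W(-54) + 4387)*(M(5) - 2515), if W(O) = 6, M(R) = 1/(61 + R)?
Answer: -729189677/66 ≈ -1.1048e+7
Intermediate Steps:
(W(-54) + 4387)*(M(5) - 2515) = (6 + 4387)*(1/(61 + 5) - 2515) = 4393*(1/66 - 2515) = 4393*(-165989/66) = -729189677/66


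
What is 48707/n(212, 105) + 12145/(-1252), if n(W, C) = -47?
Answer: -61551979/58844 ≈ -1046.0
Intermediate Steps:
48707/n(212, 105) + 12145/(-1252) = 48707/(-47) + 12145/(-1252) = 48707*(-1/47) + 12145*(-1/1252) = -48707/47 - 12145/1252 = -61551979/58844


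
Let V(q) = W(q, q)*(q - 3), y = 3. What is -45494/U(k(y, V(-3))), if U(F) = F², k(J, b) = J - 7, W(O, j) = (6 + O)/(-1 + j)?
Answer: -22747/8 ≈ -2843.4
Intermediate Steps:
W(O, j) = (6 + O)/(-1 + j)
V(q) = (-3 + q)*(6 + q)/(-1 + q) (V(q) = ((6 + q)/(-1 + q))*(q - 3) = ((6 + q)/(-1 + q))*(-3 + q) = (-3 + q)*(6 + q)/(-1 + q))
k(J, b) = -7 + J
-45494/U(k(y, V(-3))) = -45494/(-7 + 3)² = -45494/((-4)²) = -45494/16 = -45494*1/16 = -22747/8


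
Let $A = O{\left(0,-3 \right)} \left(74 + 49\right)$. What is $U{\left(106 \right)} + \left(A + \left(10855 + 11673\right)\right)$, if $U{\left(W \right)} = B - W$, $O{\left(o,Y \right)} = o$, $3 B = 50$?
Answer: $\frac{67316}{3} \approx 22439.0$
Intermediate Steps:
$B = \frac{50}{3}$ ($B = \frac{1}{3} \cdot 50 = \frac{50}{3} \approx 16.667$)
$A = 0$ ($A = 0 \left(74 + 49\right) = 0 \cdot 123 = 0$)
$U{\left(W \right)} = \frac{50}{3} - W$
$U{\left(106 \right)} + \left(A + \left(10855 + 11673\right)\right) = \left(\frac{50}{3} - 106\right) + \left(0 + \left(10855 + 11673\right)\right) = \left(\frac{50}{3} - 106\right) + \left(0 + 22528\right) = - \frac{268}{3} + 22528 = \frac{67316}{3}$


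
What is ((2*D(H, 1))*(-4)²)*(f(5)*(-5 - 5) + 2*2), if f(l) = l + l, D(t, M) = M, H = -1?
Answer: -3072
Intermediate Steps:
f(l) = 2*l
((2*D(H, 1))*(-4)²)*(f(5)*(-5 - 5) + 2*2) = ((2*1)*(-4)²)*((2*5)*(-5 - 5) + 2*2) = (2*16)*(10*(-10) + 4) = 32*(-100 + 4) = 32*(-96) = -3072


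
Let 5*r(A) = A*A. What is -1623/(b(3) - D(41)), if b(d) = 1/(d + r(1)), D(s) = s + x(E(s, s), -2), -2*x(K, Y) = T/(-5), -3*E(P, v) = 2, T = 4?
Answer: 129840/3287 ≈ 39.501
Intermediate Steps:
E(P, v) = -⅔ (E(P, v) = -⅓*2 = -⅔)
r(A) = A²/5 (r(A) = (A*A)/5 = A²/5)
x(K, Y) = ⅖ (x(K, Y) = -2/(-5) = -2*(-1)/5 = -½*(-⅘) = ⅖)
D(s) = ⅖ + s (D(s) = s + ⅖ = ⅖ + s)
b(d) = 1/(⅕ + d) (b(d) = 1/(d + (⅕)*1²) = 1/(d + (⅕)*1) = 1/(d + ⅕) = 1/(⅕ + d))
-1623/(b(3) - D(41)) = -1623/(5/(1 + 5*3) - (⅖ + 41)) = -1623/(5/(1 + 15) - 1*207/5) = -1623/(5/16 - 207/5) = -1623/(-3287/80) = -1623*(-80/3287) = 129840/3287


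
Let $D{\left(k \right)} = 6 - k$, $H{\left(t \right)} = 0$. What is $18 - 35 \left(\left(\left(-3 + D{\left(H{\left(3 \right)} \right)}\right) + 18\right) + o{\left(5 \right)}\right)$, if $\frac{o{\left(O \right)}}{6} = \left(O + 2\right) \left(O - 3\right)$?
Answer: $-3657$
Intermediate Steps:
$o{\left(O \right)} = 6 \left(-3 + O\right) \left(2 + O\right)$ ($o{\left(O \right)} = 6 \left(O + 2\right) \left(O - 3\right) = 6 \left(2 + O\right) \left(-3 + O\right) = 6 \left(-3 + O\right) \left(2 + O\right)$)
$18 - 35 \left(\left(\left(-3 + D{\left(H{\left(3 \right)} \right)}\right) + 18\right) + o{\left(5 \right)}\right) = 18 - 35 \left(\left(\left(-3 + \left(6 - 0\right)\right) + 18\right) - \left(66 - 150\right)\right) = 18 - 35 \left(\left(\left(-3 + \left(6 + 0\right)\right) + 18\right) - -84\right) = 18 - 35 \left(\left(\left(-3 + 6\right) + 18\right) - -84\right) = 18 - 35 \left(\left(3 + 18\right) + 84\right) = 18 - 35 \left(21 + 84\right) = 18 - 3675 = -3657$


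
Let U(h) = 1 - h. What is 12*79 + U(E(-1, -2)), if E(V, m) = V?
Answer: 950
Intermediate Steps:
12*79 + U(E(-1, -2)) = 12*79 + (1 - 1*(-1)) = 948 + (1 + 1) = 948 + 2 = 950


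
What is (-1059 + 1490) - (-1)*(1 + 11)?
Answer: 443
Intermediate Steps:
(-1059 + 1490) - (-1)*(1 + 11) = 431 - (-1)*12 = 431 - 1*(-12) = 431 + 12 = 443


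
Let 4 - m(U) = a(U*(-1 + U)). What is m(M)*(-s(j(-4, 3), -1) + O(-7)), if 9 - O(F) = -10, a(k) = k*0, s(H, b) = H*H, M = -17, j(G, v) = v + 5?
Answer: -180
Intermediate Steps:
j(G, v) = 5 + v
s(H, b) = H**2
a(k) = 0
O(F) = 19 (O(F) = 9 - 1*(-10) = 9 + 10 = 19)
m(U) = 4 (m(U) = 4 - 1*0 = 4 + 0 = 4)
m(M)*(-s(j(-4, 3), -1) + O(-7)) = 4*(-(5 + 3)**2 + 19) = 4*(-1*8**2 + 19) = 4*(-1*64 + 19) = 4*(-64 + 19) = 4*(-45) = -180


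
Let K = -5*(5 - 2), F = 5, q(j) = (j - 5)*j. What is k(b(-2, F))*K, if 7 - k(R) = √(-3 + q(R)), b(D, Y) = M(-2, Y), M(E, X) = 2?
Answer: -105 + 45*I ≈ -105.0 + 45.0*I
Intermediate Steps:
q(j) = j*(-5 + j) (q(j) = (-5 + j)*j = j*(-5 + j))
b(D, Y) = 2
k(R) = 7 - √(-3 + R*(-5 + R))
K = -15 (K = -5*3 = -15)
k(b(-2, F))*K = (7 - √(-3 + 2*(-5 + 2)))*(-15) = (7 - √(-3 + 2*(-3)))*(-15) = (7 - √(-3 - 6))*(-15) = (7 - √(-9))*(-15) = (7 - 3*I)*(-15) = -105 + 45*I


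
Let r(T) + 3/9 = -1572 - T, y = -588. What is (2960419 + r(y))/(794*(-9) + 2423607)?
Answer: 8878304/7249383 ≈ 1.2247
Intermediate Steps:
r(T) = -4717/3 - T (r(T) = -⅓ + (-1572 - T) = -4717/3 - T)
(2960419 + r(y))/(794*(-9) + 2423607) = (2960419 + (-4717/3 - 1*(-588)))/(794*(-9) + 2423607) = (2960419 + (-4717/3 + 588))/(-7146 + 2423607) = (2960419 - 2953/3)/2416461 = (8878304/3)*(1/2416461) = 8878304/7249383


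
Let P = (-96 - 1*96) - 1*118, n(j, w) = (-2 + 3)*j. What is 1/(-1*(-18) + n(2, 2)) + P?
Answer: -6199/20 ≈ -309.95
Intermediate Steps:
n(j, w) = j (n(j, w) = 1*j = j)
P = -310 (P = (-96 - 96) - 118 = -192 - 118 = -310)
1/(-1*(-18) + n(2, 2)) + P = 1/(-1*(-18) + 2) - 310 = 1/(18 + 2) - 310 = 1/20 - 310 = -6199/20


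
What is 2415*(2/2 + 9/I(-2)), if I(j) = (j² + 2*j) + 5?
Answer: 6762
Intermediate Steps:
I(j) = 5 + j² + 2*j
2415*(2/2 + 9/I(-2)) = 2415*(2/2 + 9/(5 + (-2)² + 2*(-2))) = 2415*(2*(½) + 9/(5 + 4 - 4)) = 2415*(1 + 9/5) = 2415*(14/5) = 6762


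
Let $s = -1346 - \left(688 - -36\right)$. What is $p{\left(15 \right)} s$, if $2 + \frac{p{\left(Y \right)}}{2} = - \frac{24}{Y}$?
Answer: $14904$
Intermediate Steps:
$p{\left(Y \right)} = -4 - \frac{48}{Y}$ ($p{\left(Y \right)} = -4 + 2 \left(- \frac{24}{Y}\right) = -4 - \frac{48}{Y}$)
$s = -2070$ ($s = -1346 - \left(688 + 36\right) = -1346 - 724 = -2070$)
$p{\left(15 \right)} s = \left(-4 - \frac{48}{15}\right) \left(-2070\right) = \left(-4 - \frac{16}{5}\right) \left(-2070\right) = \left(- \frac{36}{5}\right) \left(-2070\right) = 14904$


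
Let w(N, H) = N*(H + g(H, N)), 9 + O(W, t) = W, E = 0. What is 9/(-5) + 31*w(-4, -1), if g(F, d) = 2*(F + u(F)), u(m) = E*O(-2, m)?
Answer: 1851/5 ≈ 370.20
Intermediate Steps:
O(W, t) = -9 + W
u(m) = 0 (u(m) = 0*(-9 - 2) = 0*(-11) = 0)
g(F, d) = 2*F (g(F, d) = 2*(F + 0) = 2*F)
w(N, H) = 3*H*N (w(N, H) = N*(H + 2*H) = N*(3*H) = 3*H*N)
9/(-5) + 31*w(-4, -1) = 9/(-5) + 31*(3*(-1)*(-4)) = 9*(-⅕) + 31*12 = -9/5 + 372 = 1851/5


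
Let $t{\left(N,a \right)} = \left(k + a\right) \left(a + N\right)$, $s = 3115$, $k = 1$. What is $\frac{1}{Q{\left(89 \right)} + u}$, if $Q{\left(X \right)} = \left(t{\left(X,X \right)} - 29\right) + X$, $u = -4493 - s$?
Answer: $\frac{1}{8472} \approx 0.00011804$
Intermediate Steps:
$t{\left(N,a \right)} = \left(1 + a\right) \left(N + a\right)$ ($t{\left(N,a \right)} = \left(1 + a\right) \left(a + N\right) = \left(1 + a\right) \left(N + a\right)$)
$u = -7608$ ($u = -4493 - 3115 = -7608$)
$Q{\left(X \right)} = -29 + 2 X^{2} + 3 X$ ($Q{\left(X \right)} = \left(\left(X + X + X^{2} + X X\right) - 29\right) + X = \left(\left(X + X + X^{2} + X^{2}\right) - 29\right) + X = \left(\left(2 X + 2 X^{2}\right) - 29\right) + X = \left(-29 + 2 X + 2 X^{2}\right) + X = -29 + 2 X^{2} + 3 X$)
$\frac{1}{Q{\left(89 \right)} + u} = \frac{1}{\left(-29 + 2 \cdot 89^{2} + 3 \cdot 89\right) - 7608} = \frac{1}{\left(-29 + 2 \cdot 7921 + 267\right) - 7608} = \frac{1}{\left(-29 + 15842 + 267\right) - 7608} = \frac{1}{16080 - 7608} = \frac{1}{8472}$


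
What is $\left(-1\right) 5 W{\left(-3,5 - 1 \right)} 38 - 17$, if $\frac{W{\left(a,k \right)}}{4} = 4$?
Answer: $-3057$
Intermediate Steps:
$W{\left(a,k \right)} = 16$ ($W{\left(a,k \right)} = 4 \cdot 4 = 16$)
$\left(-1\right) 5 W{\left(-3,5 - 1 \right)} 38 - 17 = \left(-1\right) 5 \cdot 16 \cdot 38 - 17 = \left(-5\right) 16 \cdot 38 - 17 = \left(-80\right) 38 - 17 = -3040 - 17 = -3057$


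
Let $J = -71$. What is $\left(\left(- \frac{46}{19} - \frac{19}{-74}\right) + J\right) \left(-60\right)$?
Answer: $\frac{3086070}{703} \approx 4389.9$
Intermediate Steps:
$\left(\left(- \frac{46}{19} - \frac{19}{-74}\right) + J\right) \left(-60\right) = \left(\left(- \frac{46}{19} - \frac{19}{-74}\right) - 71\right) \left(-60\right) = \left(\left(\left(-46\right) \frac{1}{19} - - \frac{19}{74}\right) - 71\right) \left(-60\right) = \left(\left(- \frac{46}{19} + \frac{19}{74}\right) - 71\right) \left(-60\right) = \left(- \frac{3043}{1406} - 71\right) \left(-60\right) = \left(- \frac{102869}{1406}\right) \left(-60\right) = \frac{3086070}{703}$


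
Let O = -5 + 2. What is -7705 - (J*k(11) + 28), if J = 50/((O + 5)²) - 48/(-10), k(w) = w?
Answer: -79233/10 ≈ -7923.3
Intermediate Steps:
O = -3
J = 173/10 (J = 50/((-3 + 5)²) - 48/(-10) = 50/(2²) - 48*(-⅒) = 50/4 + 24/5 = 50*(¼) + 24/5 = 25/2 + 24/5 = 173/10 ≈ 17.300)
-7705 - (J*k(11) + 28) = -7705 - ((173/10)*11 + 28) = -7705 - (1903/10 + 28) = -7705 - 1*2183/10 = -7705 - 2183/10 = -79233/10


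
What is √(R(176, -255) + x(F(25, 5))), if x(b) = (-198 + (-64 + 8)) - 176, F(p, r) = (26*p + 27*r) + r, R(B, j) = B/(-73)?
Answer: I*√2304318/73 ≈ 20.794*I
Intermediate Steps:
R(B, j) = -B/73 (R(B, j) = B*(-1/73) = -B/73)
F(p, r) = 26*p + 28*r
x(b) = -430 (x(b) = (-198 - 56) - 176 = -254 - 176 = -430)
√(R(176, -255) + x(F(25, 5))) = √(-1/73*176 - 430) = √(-176/73 - 430) = √(-31566/73) = I*√2304318/73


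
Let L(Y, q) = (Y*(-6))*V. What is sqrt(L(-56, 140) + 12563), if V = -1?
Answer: sqrt(12227) ≈ 110.58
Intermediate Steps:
L(Y, q) = 6*Y (L(Y, q) = (Y*(-6))*(-1) = -6*Y*(-1) = 6*Y)
sqrt(L(-56, 140) + 12563) = sqrt(6*(-56) + 12563) = sqrt(-336 + 12563) = sqrt(12227)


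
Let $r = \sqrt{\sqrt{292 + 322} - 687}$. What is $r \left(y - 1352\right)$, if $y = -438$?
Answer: $- 1790 i \sqrt{687 - \sqrt{614}} \approx - 46063.0 i$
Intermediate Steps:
$r = \sqrt{-687 + \sqrt{614}}$ ($r = \sqrt{\sqrt{614} - 687} = \sqrt{-687 + \sqrt{614}} \approx 25.734 i$)
$r \left(y - 1352\right) = \sqrt{-687 + \sqrt{614}} \left(-438 - 1352\right) = \sqrt{-687 + \sqrt{614}} \left(-1790\right) = - 1790 \sqrt{-687 + \sqrt{614}}$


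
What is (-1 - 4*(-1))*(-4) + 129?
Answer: 117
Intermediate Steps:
(-1 - 4*(-1))*(-4) + 129 = (-1 + 4)*(-4) + 129 = 3*(-4) + 129 = -12 + 129 = 117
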